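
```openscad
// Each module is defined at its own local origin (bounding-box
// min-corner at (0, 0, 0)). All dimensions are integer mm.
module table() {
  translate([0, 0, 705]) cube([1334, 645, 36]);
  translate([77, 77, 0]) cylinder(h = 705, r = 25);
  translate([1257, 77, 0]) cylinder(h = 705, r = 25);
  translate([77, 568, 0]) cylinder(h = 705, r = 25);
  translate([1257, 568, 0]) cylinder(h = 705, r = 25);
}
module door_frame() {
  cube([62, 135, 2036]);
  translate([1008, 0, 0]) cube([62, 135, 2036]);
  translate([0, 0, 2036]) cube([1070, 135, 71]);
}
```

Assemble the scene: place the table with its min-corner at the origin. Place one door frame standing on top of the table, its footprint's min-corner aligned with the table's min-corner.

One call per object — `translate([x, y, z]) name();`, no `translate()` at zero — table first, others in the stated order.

table();
translate([0, 0, 741]) door_frame();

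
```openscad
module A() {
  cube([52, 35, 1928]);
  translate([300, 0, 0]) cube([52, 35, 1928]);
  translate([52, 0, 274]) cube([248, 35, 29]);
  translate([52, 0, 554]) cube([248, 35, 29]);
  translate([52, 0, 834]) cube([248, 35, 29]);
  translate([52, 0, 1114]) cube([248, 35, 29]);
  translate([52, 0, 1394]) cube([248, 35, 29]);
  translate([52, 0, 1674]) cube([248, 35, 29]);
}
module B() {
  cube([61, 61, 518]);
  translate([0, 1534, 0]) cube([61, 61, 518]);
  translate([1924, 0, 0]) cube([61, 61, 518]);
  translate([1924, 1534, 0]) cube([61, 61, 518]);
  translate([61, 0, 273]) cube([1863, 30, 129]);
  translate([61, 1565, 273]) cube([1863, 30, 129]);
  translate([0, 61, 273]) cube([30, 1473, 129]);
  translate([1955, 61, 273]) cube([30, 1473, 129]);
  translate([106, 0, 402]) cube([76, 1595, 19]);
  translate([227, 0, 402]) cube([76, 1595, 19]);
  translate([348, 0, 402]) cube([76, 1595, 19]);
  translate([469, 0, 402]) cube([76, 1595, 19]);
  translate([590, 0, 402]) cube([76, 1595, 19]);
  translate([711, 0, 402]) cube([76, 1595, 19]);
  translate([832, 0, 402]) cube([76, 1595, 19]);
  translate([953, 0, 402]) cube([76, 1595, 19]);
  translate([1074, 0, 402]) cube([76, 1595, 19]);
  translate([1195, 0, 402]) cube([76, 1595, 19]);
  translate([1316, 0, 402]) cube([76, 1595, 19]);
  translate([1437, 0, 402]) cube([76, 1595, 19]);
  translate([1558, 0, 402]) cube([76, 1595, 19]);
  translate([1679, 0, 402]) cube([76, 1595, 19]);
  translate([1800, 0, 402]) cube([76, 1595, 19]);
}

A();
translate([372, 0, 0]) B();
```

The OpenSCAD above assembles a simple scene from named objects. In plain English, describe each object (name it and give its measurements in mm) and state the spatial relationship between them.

A is a straight ladder. Two 52×35 mm vertical rails, 1928 mm tall, stand 352 mm apart (outside-to-outside) with their front faces coplanar on the −y side. 6 rungs, each 35 mm deep and 29 mm tall, span between the inner faces of the rails, front faces flush with the rails. The lowest rung's underside is at z = 274 mm and rungs are spaced 280 mm apart (underside to underside).

B is a bed frame 1985 mm long (x) by 1595 mm wide (y). Four 61×61 mm corner posts, 518 mm tall, at the corners of the footprint. Four rails of 30 mm thickness and 129 mm height run between adjacent posts with their undersides at z = 273 mm, their outer faces flush with the outside of the frame (the two x-running rails run between the posts' inner faces; the two y-running rails run between the posts' inner faces). 15 slats, each 76 mm wide (x) and 19 mm thick, lie across the top of the two x-running rails, running the full 1595 mm width of the frame in y; the slats are evenly spaced along x between the inner faces of the end posts with equal gaps (rounded down to the nearest mm) at the −x end and between each pair — any rounding remainder accumulates at the +x end.

The bed frame is on the floor beside the ladder on its +x side.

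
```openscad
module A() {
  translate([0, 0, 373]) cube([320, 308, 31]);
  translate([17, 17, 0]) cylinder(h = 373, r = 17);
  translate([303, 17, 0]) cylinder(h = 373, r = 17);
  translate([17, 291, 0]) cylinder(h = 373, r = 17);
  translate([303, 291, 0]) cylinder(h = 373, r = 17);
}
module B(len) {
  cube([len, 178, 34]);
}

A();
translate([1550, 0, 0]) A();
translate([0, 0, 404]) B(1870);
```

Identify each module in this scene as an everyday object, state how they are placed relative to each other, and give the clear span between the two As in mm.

A is a stool. B is a beam. A beam spans the tops of two stools. The clear span between the two stools is 1230 mm.

Second stool starts at x = 1550; first ends at x = 320; clear span = 1550 − 320 = 1230 mm.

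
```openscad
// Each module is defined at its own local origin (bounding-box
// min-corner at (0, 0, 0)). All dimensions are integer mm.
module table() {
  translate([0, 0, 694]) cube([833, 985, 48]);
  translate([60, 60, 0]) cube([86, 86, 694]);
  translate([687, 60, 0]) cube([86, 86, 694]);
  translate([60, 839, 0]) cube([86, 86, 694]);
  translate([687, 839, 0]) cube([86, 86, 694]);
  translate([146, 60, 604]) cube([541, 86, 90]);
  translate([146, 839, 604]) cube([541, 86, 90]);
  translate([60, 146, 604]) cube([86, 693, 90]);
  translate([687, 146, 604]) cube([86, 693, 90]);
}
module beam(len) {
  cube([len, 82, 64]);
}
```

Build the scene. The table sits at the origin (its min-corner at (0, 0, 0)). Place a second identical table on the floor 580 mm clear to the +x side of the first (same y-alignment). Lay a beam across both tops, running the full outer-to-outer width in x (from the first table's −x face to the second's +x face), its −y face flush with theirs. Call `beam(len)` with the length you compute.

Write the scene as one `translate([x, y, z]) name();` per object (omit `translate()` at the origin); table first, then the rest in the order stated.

table();
translate([1413, 0, 0]) table();
translate([0, 0, 742]) beam(2246);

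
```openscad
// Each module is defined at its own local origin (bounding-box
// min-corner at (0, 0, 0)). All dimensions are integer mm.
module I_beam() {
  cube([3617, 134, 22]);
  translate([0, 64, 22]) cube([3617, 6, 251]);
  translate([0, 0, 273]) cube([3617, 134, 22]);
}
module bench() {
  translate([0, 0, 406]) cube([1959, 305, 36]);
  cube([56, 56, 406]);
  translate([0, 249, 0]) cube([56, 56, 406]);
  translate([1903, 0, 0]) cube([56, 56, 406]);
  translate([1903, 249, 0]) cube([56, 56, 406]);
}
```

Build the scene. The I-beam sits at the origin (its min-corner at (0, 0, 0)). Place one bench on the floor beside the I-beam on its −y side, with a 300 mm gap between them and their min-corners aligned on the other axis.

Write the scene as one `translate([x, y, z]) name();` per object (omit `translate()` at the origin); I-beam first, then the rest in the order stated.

I_beam();
translate([0, -605, 0]) bench();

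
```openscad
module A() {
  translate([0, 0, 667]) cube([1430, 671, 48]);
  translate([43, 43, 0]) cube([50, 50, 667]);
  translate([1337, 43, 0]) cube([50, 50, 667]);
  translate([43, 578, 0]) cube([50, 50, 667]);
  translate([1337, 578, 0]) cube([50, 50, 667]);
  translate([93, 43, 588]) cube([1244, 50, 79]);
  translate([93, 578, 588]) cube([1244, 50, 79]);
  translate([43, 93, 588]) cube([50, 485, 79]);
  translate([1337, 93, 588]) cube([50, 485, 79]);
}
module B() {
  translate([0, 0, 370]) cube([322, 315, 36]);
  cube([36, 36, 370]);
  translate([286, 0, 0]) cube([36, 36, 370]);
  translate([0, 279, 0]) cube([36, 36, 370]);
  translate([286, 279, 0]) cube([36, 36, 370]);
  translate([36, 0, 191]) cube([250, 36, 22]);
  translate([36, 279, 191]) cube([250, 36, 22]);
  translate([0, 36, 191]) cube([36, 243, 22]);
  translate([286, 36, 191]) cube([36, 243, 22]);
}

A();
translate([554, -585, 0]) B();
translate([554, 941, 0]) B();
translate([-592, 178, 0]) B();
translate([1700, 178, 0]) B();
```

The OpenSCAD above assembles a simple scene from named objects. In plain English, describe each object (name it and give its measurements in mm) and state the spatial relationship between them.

A is a rectangular dining table. The top is 1430×671×48 mm with its upper surface at z = 715 mm. It stands on four 50×50 mm square legs, each inset 43 mm from the nearest pair of top edges, running from the floor to the underside of the top. Four apron rails, 50 mm thick and 79 mm tall, run between adjacent legs with their top edges flush with the underside of the top and their outer faces flush with the legs' outer faces.

B is a simple wooden stool: a rectangular seat 322 mm (x) by 315 mm (y), 36 mm thick, top face at z = 406 mm, on four square legs, each 36×36 mm in cross-section. The legs rest on z = 0, each flush with a corner of the seat. Four stretchers, 36 mm wide and 22 mm tall, connect adjacent legs with their undersides at z = 191 mm, each running between the inner faces of the legs it joins and aligned with the legs' outer faces on the other axis.

Four stools sit around the table at the −y, +y, −x, +x sides.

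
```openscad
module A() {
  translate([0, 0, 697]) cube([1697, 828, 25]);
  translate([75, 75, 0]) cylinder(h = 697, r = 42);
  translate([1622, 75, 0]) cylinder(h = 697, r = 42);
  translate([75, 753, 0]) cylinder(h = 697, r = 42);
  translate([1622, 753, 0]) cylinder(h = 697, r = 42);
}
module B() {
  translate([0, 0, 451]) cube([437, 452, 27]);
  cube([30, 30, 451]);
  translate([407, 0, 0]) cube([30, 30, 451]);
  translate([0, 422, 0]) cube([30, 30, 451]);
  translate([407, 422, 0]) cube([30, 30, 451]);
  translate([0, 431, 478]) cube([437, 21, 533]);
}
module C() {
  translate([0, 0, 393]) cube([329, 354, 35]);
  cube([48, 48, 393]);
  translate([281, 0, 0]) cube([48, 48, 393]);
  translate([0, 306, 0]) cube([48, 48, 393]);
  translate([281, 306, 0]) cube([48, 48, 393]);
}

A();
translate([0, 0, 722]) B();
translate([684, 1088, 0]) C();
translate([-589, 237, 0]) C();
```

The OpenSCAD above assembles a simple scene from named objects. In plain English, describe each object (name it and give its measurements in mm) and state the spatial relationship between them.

A is a table with a 1697×828 mm rectangular top, 25 mm thick, top surface at z = 722 mm, supported by four round legs of 84 mm diameter, each leg's bounding box inset 33 mm from the nearest pair of top edges, running from the floor.

B is a chair. The seat is a 437×452×27 mm slab with its top at z = 478 mm, on four 30×30 mm corner legs (flush with the seat edges, standing on z = 0). A flat backrest 21 mm thick, 533 mm tall, spans the full seat width and rises from the seat top along its +y edge, rear face flush with the rear of the seat.

C is a simple wooden stool: a rectangular seat 329 mm (x) by 354 mm (y), 35 mm thick, top face at z = 428 mm, on four square legs, each 48×48 mm in cross-section. The legs rest on z = 0, each flush with a corner of the seat.

The chair is on top of the table. Two stools sit around the table at the +y, −x sides.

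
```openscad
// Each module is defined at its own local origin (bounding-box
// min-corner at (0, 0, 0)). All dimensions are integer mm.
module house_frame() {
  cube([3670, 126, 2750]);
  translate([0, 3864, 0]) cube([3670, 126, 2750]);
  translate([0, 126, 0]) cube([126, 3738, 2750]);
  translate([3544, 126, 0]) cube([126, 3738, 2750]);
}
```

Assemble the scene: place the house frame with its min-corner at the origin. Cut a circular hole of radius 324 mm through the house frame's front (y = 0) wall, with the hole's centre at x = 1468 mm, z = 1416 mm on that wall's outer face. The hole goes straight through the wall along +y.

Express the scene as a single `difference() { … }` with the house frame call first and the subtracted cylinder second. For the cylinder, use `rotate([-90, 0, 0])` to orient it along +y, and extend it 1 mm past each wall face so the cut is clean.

difference() {
  house_frame();
  translate([1468, -1, 1416]) rotate([-90, 0, 0]) cylinder(h = 128, r = 324);
}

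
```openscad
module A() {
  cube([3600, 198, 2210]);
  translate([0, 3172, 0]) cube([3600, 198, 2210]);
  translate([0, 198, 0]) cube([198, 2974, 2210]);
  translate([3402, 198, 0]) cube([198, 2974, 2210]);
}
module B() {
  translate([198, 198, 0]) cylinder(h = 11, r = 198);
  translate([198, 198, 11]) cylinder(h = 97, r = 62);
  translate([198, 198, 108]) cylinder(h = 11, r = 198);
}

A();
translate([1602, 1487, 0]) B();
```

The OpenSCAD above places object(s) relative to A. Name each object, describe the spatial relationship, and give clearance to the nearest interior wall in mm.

A is a house frame. B is a spool. The spool sits inside the house frame, centred. The clearance to the nearest interior wall is 1289 mm.

Clearances: x = 1404, y = 1289; minimum 1289 mm.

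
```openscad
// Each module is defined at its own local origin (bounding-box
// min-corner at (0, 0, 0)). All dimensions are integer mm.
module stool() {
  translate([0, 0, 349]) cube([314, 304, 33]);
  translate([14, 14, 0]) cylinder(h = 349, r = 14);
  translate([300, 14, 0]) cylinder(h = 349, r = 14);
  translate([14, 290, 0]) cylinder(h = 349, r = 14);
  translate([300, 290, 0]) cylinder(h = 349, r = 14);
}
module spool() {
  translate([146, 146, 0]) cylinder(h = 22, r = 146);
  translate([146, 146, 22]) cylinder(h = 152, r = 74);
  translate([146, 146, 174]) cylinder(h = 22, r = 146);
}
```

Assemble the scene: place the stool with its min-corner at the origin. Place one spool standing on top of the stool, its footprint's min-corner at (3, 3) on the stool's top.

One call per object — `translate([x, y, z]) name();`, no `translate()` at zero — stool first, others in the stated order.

stool();
translate([3, 3, 382]) spool();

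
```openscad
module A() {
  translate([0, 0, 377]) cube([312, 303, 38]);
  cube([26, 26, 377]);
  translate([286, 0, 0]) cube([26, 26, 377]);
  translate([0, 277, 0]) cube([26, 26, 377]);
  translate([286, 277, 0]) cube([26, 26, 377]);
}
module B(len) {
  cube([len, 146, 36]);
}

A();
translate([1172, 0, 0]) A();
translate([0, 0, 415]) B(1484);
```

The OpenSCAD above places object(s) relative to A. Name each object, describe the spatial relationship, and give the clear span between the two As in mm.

A is a stool. B is a beam. A beam spans the tops of two stools. The clear span between the two stools is 860 mm.

Second stool starts at x = 1172; first ends at x = 312; clear span = 1172 − 312 = 860 mm.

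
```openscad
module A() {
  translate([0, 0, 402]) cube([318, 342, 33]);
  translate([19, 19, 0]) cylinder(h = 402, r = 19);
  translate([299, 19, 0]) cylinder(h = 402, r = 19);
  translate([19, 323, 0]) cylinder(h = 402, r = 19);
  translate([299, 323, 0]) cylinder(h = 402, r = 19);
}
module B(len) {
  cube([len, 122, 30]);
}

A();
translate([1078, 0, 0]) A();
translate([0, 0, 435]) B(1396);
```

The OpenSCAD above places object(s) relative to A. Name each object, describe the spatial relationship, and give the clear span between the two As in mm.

Second stool starts at x = 1078; first ends at x = 318; clear span = 1078 − 318 = 760 mm.

A is a stool. B is a beam. A beam spans the tops of two stools. The clear span between the two stools is 760 mm.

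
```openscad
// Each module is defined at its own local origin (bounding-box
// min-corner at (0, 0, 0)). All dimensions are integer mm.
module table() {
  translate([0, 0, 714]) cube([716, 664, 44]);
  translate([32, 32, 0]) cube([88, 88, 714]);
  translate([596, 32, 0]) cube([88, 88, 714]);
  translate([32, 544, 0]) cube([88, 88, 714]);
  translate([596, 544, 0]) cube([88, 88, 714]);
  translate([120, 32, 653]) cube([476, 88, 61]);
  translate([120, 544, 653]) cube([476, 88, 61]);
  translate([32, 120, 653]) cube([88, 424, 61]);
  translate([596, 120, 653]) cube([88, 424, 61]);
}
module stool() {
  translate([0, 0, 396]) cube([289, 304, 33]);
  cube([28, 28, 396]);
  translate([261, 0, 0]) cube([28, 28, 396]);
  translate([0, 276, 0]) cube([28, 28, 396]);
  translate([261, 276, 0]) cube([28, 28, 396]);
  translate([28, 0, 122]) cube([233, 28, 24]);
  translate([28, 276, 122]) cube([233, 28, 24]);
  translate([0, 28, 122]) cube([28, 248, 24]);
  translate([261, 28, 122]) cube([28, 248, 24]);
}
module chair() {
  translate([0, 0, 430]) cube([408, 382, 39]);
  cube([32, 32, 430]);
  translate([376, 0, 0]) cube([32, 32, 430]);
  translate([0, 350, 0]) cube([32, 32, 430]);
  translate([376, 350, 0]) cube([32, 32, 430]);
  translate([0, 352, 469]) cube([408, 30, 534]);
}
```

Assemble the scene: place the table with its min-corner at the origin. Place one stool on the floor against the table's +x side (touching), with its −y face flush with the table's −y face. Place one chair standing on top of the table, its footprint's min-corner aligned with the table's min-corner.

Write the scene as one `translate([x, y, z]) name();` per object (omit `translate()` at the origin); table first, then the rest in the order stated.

table();
translate([716, 0, 0]) stool();
translate([0, 0, 758]) chair();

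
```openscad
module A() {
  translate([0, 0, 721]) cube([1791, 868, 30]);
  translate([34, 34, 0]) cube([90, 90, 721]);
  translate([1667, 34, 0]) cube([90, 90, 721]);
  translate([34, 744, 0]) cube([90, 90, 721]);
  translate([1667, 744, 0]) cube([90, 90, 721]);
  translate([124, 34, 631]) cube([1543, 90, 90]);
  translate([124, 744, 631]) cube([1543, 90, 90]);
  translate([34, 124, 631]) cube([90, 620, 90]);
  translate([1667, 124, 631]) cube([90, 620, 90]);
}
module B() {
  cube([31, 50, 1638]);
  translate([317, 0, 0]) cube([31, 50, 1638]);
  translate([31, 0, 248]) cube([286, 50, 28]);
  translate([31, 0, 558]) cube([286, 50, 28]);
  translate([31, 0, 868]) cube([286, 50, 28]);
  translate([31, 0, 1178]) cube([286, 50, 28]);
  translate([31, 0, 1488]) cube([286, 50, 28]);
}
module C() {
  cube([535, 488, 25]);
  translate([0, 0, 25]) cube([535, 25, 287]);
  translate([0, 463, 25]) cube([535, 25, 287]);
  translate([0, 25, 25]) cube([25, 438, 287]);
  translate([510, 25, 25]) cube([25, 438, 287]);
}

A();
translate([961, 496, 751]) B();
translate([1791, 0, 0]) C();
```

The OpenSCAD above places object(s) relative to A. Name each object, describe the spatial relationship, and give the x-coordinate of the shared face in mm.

A is a table. B is a ladder. C is an open box. The ladder is on top of the table. The open box is against the table's +x side, with their −y faces flush. The x-coordinate of the shared face is 1791 mm.

The table's +x face and the open box's −x face are both at x = 1791 mm.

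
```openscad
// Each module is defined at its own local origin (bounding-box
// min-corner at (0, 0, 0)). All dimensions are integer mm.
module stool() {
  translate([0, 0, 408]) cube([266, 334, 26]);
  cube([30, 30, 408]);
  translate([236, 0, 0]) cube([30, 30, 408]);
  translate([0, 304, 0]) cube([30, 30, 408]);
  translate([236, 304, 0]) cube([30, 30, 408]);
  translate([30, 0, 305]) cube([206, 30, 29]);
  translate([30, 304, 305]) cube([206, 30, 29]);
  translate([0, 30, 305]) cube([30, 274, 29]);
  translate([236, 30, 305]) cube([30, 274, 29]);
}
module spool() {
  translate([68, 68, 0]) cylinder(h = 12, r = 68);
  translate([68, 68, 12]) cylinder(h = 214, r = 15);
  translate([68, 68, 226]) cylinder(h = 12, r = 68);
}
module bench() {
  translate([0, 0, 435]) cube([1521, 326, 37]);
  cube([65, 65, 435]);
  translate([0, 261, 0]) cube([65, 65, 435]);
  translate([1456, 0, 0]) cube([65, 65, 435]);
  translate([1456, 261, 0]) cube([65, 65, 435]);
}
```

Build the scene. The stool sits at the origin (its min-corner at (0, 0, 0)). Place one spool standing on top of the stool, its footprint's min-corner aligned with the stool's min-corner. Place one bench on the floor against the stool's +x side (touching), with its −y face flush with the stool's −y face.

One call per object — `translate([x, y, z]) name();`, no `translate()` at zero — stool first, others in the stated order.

stool();
translate([0, 0, 434]) spool();
translate([266, 0, 0]) bench();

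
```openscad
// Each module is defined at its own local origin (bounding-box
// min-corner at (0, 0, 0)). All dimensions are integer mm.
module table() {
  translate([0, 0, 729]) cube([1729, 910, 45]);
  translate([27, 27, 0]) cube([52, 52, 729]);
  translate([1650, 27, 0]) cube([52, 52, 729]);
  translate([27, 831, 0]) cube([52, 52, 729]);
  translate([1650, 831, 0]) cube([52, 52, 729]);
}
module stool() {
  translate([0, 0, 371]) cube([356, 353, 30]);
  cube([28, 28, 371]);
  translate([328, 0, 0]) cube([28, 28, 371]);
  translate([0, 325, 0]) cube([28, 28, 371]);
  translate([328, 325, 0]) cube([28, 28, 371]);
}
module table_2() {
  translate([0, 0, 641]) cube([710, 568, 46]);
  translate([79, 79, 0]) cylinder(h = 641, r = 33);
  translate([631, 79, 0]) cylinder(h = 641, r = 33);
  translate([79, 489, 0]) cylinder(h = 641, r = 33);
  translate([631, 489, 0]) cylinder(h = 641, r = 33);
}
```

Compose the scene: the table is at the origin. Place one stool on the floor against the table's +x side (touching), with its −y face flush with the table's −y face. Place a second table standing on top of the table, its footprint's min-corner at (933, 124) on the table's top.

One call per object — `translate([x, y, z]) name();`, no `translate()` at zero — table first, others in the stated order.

table();
translate([1729, 0, 0]) stool();
translate([933, 124, 774]) table_2();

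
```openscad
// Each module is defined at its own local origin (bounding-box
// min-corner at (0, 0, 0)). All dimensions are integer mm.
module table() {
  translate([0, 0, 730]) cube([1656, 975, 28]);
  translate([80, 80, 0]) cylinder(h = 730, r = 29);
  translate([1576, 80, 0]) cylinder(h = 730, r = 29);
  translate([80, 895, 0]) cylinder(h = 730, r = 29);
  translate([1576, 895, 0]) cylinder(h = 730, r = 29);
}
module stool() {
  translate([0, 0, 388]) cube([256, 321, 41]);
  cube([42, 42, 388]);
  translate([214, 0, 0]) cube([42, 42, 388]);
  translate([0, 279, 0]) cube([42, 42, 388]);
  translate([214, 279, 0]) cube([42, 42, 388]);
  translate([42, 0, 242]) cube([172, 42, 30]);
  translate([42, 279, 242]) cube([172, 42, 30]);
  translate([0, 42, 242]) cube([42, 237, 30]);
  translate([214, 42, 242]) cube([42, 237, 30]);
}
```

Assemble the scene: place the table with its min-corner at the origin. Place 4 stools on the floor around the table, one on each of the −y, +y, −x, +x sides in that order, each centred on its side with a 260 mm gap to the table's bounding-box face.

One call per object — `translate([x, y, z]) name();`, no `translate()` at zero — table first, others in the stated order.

table();
translate([700, -581, 0]) stool();
translate([700, 1235, 0]) stool();
translate([-516, 327, 0]) stool();
translate([1916, 327, 0]) stool();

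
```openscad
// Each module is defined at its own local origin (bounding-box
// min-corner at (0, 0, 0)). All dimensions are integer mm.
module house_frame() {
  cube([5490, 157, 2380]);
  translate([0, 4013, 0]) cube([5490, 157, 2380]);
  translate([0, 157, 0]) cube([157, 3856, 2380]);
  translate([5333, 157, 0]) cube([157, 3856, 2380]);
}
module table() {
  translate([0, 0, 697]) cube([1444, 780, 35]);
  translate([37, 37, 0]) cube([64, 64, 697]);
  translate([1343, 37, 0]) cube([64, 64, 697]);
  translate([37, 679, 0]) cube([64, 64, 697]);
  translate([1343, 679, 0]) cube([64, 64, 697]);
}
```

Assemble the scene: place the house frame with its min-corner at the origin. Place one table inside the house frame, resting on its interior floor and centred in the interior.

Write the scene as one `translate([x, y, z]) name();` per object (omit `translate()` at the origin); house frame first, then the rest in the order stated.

house_frame();
translate([2023, 1695, 0]) table();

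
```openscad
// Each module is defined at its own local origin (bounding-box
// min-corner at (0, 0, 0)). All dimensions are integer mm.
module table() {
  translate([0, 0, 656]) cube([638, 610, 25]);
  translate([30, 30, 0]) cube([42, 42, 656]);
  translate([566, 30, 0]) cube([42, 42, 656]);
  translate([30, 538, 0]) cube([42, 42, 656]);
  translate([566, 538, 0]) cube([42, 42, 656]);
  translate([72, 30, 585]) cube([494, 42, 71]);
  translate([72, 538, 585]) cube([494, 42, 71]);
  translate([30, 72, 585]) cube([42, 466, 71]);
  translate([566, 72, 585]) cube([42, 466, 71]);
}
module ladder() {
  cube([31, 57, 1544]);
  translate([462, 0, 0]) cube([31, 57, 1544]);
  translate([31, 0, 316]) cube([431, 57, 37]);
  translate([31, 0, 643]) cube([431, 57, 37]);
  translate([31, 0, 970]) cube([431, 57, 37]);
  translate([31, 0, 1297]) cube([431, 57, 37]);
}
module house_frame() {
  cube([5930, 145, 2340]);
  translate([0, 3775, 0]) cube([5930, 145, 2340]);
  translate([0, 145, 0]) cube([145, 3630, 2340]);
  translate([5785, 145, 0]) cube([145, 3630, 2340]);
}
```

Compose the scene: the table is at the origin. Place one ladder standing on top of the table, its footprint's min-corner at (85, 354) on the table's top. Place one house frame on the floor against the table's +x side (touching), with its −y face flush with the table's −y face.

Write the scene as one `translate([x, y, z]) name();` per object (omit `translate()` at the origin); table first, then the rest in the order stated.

table();
translate([85, 354, 681]) ladder();
translate([638, 0, 0]) house_frame();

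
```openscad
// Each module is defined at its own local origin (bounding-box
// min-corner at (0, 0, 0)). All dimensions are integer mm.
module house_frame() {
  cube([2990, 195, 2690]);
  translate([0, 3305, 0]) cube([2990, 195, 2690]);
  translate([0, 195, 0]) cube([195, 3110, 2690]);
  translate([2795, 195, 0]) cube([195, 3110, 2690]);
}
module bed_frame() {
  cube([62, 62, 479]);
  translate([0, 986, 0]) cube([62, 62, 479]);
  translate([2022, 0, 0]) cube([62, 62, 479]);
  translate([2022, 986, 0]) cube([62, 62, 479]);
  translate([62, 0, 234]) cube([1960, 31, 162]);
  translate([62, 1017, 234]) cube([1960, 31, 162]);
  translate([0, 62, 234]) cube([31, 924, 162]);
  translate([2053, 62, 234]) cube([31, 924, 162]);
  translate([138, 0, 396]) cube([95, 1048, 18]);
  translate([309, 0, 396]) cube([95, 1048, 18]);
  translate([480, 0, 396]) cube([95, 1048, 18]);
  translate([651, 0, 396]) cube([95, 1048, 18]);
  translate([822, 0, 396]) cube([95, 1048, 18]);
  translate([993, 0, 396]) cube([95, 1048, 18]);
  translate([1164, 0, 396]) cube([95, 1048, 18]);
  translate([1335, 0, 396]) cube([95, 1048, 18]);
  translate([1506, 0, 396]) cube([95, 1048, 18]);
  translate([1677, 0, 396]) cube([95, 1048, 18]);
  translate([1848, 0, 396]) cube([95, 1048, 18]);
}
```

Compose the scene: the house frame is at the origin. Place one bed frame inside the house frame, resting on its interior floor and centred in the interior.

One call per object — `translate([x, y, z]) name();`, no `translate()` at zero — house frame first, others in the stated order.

house_frame();
translate([453, 1226, 0]) bed_frame();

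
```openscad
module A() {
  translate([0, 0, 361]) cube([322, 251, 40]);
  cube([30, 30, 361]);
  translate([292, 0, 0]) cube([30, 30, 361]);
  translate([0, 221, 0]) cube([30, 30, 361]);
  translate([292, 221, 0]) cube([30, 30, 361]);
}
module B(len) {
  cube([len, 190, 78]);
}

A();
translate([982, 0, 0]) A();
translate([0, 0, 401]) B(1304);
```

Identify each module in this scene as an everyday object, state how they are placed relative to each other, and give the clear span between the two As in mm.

Second stool starts at x = 982; first ends at x = 322; clear span = 982 − 322 = 660 mm.

A is a stool. B is a beam. A beam spans the tops of two stools. The clear span between the two stools is 660 mm.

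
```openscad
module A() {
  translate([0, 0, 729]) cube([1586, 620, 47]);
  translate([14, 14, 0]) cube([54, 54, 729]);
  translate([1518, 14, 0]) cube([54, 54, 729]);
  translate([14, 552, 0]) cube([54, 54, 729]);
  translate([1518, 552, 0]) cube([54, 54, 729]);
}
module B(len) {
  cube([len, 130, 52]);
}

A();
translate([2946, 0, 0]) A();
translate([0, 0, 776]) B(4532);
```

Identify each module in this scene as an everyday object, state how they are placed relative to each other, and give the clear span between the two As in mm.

Second table starts at x = 2946; first ends at x = 1586; clear span = 2946 − 1586 = 1360 mm.

A is a table. B is a beam. A beam spans the tops of two tables. The clear span between the two tables is 1360 mm.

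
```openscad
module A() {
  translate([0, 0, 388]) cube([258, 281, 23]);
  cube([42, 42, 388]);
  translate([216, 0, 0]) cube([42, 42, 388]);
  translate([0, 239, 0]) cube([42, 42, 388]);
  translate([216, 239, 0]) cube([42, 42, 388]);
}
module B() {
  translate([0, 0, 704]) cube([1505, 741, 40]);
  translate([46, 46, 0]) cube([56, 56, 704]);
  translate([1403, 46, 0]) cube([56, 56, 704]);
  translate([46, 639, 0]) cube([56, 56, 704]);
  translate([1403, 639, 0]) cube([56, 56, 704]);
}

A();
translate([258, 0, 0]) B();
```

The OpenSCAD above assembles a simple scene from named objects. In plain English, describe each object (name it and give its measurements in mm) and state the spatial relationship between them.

A is a simple wooden stool: a rectangular seat 258 mm (x) by 281 mm (y), 23 mm thick, top face at z = 411 mm, on four square legs, each 42×42 mm in cross-section. The legs rest on z = 0, each flush with a corner of the seat.

B is a table with a 1505×741 mm rectangular top, 40 mm thick, top surface at z = 744 mm, supported by four 56×56 mm square legs, each inset 46 mm from the nearest pair of top edges, running from the floor.

The table is against the stool's +x side, with their −y faces flush.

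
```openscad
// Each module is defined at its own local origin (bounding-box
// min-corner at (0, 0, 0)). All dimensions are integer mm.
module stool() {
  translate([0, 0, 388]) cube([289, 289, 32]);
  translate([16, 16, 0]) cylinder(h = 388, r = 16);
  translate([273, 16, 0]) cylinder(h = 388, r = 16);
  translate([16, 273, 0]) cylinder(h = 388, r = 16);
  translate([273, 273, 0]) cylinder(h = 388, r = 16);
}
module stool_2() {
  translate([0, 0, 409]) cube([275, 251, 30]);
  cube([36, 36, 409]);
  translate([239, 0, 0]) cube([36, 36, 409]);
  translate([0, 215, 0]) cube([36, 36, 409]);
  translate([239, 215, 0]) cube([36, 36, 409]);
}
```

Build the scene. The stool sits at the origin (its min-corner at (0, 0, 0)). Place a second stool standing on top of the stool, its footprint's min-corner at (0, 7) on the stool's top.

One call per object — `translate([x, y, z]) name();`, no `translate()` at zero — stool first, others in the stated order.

stool();
translate([0, 7, 420]) stool_2();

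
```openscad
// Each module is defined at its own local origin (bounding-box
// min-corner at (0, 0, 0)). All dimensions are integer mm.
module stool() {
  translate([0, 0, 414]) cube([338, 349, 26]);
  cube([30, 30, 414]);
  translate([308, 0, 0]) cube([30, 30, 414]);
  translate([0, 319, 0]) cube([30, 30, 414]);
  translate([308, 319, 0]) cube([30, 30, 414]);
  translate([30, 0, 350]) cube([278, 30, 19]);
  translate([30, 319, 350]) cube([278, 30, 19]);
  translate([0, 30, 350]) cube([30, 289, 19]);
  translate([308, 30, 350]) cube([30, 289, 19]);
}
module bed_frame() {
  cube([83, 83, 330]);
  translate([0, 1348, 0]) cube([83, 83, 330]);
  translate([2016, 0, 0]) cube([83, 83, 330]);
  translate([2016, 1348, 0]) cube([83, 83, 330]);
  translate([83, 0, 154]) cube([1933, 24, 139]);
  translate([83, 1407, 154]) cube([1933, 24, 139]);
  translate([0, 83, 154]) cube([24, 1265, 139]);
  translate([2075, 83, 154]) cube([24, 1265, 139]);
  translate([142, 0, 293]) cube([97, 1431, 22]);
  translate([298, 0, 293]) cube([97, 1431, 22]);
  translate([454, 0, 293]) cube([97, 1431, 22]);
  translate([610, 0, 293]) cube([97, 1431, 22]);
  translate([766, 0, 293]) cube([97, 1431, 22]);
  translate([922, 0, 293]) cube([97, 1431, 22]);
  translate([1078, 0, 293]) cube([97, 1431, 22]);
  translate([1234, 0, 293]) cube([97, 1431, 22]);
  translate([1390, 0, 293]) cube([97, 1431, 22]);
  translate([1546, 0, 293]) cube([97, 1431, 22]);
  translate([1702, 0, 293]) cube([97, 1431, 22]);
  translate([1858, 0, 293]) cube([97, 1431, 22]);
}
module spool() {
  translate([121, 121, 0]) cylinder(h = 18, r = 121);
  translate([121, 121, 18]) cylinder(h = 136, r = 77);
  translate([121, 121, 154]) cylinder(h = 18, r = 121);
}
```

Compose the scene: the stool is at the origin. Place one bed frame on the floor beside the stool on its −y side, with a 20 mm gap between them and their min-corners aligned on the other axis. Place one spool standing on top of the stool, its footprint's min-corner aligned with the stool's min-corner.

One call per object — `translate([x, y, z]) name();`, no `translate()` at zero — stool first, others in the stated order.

stool();
translate([0, -1451, 0]) bed_frame();
translate([0, 0, 440]) spool();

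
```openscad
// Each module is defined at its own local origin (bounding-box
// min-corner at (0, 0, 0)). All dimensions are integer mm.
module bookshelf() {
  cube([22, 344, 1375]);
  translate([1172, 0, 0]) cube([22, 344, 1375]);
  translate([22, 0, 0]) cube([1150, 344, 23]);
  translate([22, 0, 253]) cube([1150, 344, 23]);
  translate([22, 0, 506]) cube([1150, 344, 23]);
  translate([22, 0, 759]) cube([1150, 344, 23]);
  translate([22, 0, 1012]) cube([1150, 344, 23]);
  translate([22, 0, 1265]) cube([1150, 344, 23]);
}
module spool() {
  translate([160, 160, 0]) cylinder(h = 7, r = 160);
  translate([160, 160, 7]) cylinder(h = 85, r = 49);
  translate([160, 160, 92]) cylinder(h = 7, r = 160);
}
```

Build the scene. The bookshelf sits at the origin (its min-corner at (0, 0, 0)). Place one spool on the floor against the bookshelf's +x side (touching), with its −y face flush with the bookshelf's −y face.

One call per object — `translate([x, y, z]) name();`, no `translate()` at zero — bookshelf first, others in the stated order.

bookshelf();
translate([1194, 0, 0]) spool();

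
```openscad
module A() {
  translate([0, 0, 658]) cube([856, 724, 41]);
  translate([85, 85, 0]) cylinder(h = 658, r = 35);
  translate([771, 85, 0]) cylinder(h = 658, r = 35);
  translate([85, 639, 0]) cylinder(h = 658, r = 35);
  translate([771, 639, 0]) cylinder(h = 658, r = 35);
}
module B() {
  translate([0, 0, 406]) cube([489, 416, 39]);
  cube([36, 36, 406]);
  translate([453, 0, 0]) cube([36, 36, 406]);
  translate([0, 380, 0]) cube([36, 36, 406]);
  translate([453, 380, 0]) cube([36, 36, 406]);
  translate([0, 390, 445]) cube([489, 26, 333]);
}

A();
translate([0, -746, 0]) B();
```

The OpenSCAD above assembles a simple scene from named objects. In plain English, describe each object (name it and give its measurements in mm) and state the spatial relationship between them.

A is a table: top 856 mm (x) × 724 mm (y), 41 mm thick, upper face at z = 699 mm, on four round legs of 70 mm diameter, each leg's bounding box inset 50 mm from the nearest pair of top edges, running from z = 0 to the bottom of the top.

B is a chair. The seat is a 489×416×39 mm slab with its top at z = 445 mm, on four 36×36 mm corner legs (flush with the seat edges, standing on z = 0). A flat backrest 26 mm thick, 333 mm tall, spans the full seat width and rises from the seat top along its +y edge, rear face flush with the rear of the seat.

The chair is on the floor beside the table on its −y side.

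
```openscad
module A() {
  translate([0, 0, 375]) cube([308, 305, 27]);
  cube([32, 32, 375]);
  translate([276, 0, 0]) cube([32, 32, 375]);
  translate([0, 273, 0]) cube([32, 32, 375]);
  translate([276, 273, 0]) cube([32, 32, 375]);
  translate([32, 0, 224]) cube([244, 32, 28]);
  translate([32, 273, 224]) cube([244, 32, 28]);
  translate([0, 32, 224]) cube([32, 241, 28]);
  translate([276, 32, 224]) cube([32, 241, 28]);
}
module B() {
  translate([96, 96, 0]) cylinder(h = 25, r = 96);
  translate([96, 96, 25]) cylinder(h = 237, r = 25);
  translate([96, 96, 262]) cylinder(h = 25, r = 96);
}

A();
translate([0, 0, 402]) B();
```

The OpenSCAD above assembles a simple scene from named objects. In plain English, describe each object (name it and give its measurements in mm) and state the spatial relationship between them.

A is a four-legged stool. The seat is a 308×305×27 mm slab whose top surface is at z = 402 mm; four square legs, each 32×32 mm in cross-section, run from the floor (z = 0) to the underside of the seat, each flush with a corner of the seat. Four stretchers, 32 mm wide and 28 mm tall, connect adjacent legs with their undersides at z = 224 mm, each running between the inner faces of the legs it joins and aligned with the legs' outer faces on the other axis.

B is a spool: two coaxial disc flanges of radius 96 mm and thickness 25 mm, joined by a core cylinder of radius 25 mm and height 237 mm. The lower flange rests on z = 0 and the three cylinders share a vertical axis.

The spool is on top of the stool.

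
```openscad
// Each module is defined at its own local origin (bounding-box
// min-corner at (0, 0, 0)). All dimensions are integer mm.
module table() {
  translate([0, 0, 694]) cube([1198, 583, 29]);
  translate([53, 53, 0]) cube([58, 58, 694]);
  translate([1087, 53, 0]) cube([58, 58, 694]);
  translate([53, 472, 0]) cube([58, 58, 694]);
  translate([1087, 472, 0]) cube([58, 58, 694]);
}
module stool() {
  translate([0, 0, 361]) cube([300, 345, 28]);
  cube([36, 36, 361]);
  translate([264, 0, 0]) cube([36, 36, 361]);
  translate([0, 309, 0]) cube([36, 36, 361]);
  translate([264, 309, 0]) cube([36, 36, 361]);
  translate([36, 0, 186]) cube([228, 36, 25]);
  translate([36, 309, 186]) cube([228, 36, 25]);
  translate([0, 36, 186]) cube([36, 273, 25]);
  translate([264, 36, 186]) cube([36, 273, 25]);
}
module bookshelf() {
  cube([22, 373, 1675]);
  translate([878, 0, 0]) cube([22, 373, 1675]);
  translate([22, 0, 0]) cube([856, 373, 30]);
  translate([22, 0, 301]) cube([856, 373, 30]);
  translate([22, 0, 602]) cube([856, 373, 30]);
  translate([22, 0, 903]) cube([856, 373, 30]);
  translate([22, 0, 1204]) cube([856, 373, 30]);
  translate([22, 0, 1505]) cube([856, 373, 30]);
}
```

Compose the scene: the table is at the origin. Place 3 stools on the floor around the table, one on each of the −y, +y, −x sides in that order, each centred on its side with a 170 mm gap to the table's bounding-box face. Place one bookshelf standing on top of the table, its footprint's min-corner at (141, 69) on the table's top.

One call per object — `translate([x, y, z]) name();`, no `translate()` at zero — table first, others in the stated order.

table();
translate([449, -515, 0]) stool();
translate([449, 753, 0]) stool();
translate([-470, 119, 0]) stool();
translate([141, 69, 723]) bookshelf();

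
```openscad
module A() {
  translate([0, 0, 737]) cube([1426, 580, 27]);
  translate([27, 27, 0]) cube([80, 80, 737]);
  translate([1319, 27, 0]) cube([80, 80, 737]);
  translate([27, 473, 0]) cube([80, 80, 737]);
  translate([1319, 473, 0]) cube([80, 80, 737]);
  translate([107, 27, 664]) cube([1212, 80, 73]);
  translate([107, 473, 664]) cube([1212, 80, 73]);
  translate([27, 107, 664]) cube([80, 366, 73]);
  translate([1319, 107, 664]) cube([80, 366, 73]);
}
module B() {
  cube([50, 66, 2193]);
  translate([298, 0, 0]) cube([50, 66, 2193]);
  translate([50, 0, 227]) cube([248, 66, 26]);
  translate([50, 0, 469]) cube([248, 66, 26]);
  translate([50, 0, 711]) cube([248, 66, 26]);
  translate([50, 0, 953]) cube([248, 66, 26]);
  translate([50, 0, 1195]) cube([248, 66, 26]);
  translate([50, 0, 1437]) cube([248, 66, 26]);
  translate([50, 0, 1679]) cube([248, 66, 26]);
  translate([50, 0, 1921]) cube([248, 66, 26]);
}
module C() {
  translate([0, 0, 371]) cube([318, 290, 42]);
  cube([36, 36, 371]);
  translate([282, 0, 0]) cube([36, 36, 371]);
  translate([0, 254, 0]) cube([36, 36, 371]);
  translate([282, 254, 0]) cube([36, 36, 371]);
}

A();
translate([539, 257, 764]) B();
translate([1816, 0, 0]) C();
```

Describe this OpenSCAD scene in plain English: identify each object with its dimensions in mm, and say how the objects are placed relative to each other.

A is a table: top 1426 mm (x) × 580 mm (y), 27 mm thick, upper face at z = 764 mm, on four 80×80 mm square legs, each inset 27 mm from the nearest pair of top edges, running from z = 0 to the bottom of the top. Four apron rails, 80 mm thick and 73 mm tall, run between adjacent legs with their top edges flush with the underside of the top and their outer faces flush with the legs' outer faces.

B is a straight ladder. Two 50×66 mm vertical rails, 2193 mm tall, stand 348 mm apart (outside-to-outside) with their front faces coplanar on the −y side. 8 rungs, each 66 mm deep and 26 mm tall, span between the inner faces of the rails, front faces flush with the rails. The lowest rung's underside is at z = 227 mm and rungs are spaced 242 mm apart (underside to underside).

C is a simple wooden stool: a rectangular seat 318 mm (x) by 290 mm (y), 42 mm thick, top face at z = 413 mm, on four square legs, each 36×36 mm in cross-section. The legs rest on z = 0, each flush with a corner of the seat.

The ladder is on top of the table, centred. The stool is on the floor beside the table on its +x side.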